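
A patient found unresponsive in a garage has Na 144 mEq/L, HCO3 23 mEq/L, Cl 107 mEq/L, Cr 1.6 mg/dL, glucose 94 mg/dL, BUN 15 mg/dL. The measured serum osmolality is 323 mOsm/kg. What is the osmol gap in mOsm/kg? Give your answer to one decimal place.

24.4 mOsm/kg

Calculated osmolality = 2·Na + glucose/18 + BUN/2.8
= 2·144 + 94/18 + 15/2.8
= 288 + 5.22 + 5.36
= 298.58 mOsm/kg ≈ 298.6 mOsm/kg
Osmolar gap = measured − calculated = 323 − 298.6 = 24.4 mOsm/kg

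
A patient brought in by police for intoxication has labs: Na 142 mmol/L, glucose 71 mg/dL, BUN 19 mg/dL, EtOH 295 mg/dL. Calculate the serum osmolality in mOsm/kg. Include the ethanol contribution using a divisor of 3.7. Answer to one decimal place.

374.5 mOsm/kg

Calculated osmolality = 2·Na + glucose/18 + BUN/2.8 + ethanol/3.7
= 2·142 + 71/18 + 19/2.8 + 295/3.7
= 284 + 3.94 + 6.79 + 79.73
= 374.46 mOsm/kg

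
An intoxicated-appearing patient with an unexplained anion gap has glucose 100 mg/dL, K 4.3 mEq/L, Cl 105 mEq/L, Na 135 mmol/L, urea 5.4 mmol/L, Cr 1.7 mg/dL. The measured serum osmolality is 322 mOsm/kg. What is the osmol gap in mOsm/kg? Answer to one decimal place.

Calculated osmolality = 2·Na + glucose/18 + urea
= 2·135 + 100/18 + 5.4
= 270 + 5.56 + 5.40
= 280.96 mOsm/kg ≈ 281.0 mOsm/kg
Osmolar gap = measured − calculated = 322 − 281.0 = 41.0 mOsm/kg

41.0 mOsm/kg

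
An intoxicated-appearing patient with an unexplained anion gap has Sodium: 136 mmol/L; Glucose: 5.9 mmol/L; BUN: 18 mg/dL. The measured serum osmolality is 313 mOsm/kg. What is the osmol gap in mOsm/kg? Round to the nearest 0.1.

28.7 mOsm/kg

Calculated osmolality = 2·Na + glucose + BUN/2.8
= 2·136 + 5.9 + 18/2.8
= 272 + 5.90 + 6.43
= 284.33 mOsm/kg ≈ 284.3 mOsm/kg
Osmolar gap = measured − calculated = 313 − 284.3 = 28.7 mOsm/kg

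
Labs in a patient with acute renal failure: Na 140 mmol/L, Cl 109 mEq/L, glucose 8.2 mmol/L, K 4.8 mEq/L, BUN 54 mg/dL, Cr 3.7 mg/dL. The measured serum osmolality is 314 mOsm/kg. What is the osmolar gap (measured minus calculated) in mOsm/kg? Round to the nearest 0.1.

6.5 mOsm/kg

Calculated osmolality = 2·Na + glucose + BUN/2.8
= 2·140 + 8.2 + 54/2.8
= 280 + 8.20 + 19.29
= 307.49 mOsm/kg ≈ 307.5 mOsm/kg
Osmolar gap = measured − calculated = 314 − 307.5 = 6.5 mOsm/kg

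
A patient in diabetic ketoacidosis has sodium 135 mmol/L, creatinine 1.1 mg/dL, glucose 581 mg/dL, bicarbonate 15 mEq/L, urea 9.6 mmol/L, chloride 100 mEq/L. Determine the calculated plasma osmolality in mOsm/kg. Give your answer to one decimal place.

Calculated osmolality = 2·Na + glucose/18 + urea
= 2·135 + 581/18 + 9.6
= 270 + 32.28 + 9.60
= 311.88 mOsm/kg

311.9 mOsm/kg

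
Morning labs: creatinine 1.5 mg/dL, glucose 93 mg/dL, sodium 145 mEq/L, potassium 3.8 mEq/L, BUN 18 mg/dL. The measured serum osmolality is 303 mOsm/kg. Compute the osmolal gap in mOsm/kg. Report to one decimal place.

1.4 mOsm/kg

Calculated osmolality = 2·Na + glucose/18 + BUN/2.8
= 2·145 + 93/18 + 18/2.8
= 290 + 5.17 + 6.43
= 301.6 mOsm/kg ≈ 301.6 mOsm/kg
Osmolar gap = measured − calculated = 303 − 301.6 = 1.4 mOsm/kg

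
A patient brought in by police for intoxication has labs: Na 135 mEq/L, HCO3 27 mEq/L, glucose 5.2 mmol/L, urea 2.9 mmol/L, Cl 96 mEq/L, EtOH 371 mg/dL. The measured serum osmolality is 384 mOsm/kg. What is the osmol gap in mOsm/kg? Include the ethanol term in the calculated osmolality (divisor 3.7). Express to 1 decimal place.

5.6 mOsm/kg

Calculated osmolality = 2·Na + glucose + urea + ethanol/3.7
= 2·135 + 5.2 + 2.9 + 371/3.7
= 270 + 5.20 + 2.90 + 100.27
= 378.37 mOsm/kg ≈ 378.4 mOsm/kg
Osmolar gap = measured − calculated = 384 − 378.4 = 5.6 mOsm/kg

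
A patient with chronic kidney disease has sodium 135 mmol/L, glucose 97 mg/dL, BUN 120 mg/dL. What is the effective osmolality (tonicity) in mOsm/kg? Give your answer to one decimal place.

275.4 mOsm/kg

Effective osmolality excludes urea (freely permeant across cell membranes):
2·Na + glucose/18
= 2·135 + 97/18
= 270 + 5.39
= 275.39 mOsm/kg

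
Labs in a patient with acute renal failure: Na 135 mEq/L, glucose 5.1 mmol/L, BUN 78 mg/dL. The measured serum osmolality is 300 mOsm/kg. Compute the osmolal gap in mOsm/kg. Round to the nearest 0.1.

-3.0 mOsm/kg

Calculated osmolality = 2·Na + glucose + BUN/2.8
= 2·135 + 5.1 + 78/2.8
= 270 + 5.10 + 27.86
= 302.96 mOsm/kg ≈ 303.0 mOsm/kg
Osmolar gap = measured − calculated = 300 − 303.0 = -3.0 mOsm/kg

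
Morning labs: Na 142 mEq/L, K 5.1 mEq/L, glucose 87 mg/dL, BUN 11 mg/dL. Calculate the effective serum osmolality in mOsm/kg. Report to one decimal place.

Effective osmolality excludes urea (freely permeant across cell membranes):
2·Na + glucose/18
= 2·142 + 87/18
= 284 + 4.83
= 288.83 mOsm/kg

288.8 mOsm/kg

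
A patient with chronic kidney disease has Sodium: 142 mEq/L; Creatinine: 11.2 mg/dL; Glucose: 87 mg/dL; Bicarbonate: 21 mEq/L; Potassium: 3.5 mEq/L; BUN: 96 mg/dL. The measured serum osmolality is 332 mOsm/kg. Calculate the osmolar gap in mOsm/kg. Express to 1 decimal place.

8.9 mOsm/kg

Calculated osmolality = 2·Na + glucose/18 + BUN/2.8
= 2·142 + 87/18 + 96/2.8
= 284 + 4.83 + 34.29
= 323.12 mOsm/kg ≈ 323.1 mOsm/kg
Osmolar gap = measured − calculated = 332 − 323.1 = 8.9 mOsm/kg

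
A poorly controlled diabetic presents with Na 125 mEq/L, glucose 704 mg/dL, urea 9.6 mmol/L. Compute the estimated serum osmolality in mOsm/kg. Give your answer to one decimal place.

Calculated osmolality = 2·Na + glucose/18 + urea
= 2·125 + 704/18 + 9.6
= 250 + 39.11 + 9.60
= 298.71 mOsm/kg

298.7 mOsm/kg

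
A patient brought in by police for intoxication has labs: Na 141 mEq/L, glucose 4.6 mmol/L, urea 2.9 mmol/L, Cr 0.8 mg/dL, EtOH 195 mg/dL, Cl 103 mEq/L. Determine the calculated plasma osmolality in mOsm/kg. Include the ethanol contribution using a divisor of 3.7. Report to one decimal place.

Calculated osmolality = 2·Na + glucose + urea + ethanol/3.7
= 2·141 + 4.6 + 2.9 + 195/3.7
= 282 + 4.60 + 2.90 + 52.70
= 342.2 mOsm/kg

342.2 mOsm/kg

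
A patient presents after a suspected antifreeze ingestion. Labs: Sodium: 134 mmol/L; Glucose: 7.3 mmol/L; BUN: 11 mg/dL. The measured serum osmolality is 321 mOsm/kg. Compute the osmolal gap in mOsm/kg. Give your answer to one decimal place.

Calculated osmolality = 2·Na + glucose + BUN/2.8
= 2·134 + 7.3 + 11/2.8
= 268 + 7.30 + 3.93
= 279.23 mOsm/kg ≈ 279.2 mOsm/kg
Osmolar gap = measured − calculated = 321 − 279.2 = 41.8 mOsm/kg

41.8 mOsm/kg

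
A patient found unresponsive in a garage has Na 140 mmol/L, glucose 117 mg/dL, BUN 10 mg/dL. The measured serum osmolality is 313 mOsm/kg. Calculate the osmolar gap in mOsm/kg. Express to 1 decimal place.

Calculated osmolality = 2·Na + glucose/18 + BUN/2.8
= 2·140 + 117/18 + 10/2.8
= 280 + 6.50 + 3.57
= 290.07 mOsm/kg ≈ 290.1 mOsm/kg
Osmolar gap = measured − calculated = 313 − 290.1 = 22.9 mOsm/kg

22.9 mOsm/kg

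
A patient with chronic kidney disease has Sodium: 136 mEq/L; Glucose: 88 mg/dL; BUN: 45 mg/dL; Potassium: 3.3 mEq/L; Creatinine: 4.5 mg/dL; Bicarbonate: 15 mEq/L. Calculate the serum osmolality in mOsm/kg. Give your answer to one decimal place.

293.0 mOsm/kg

Calculated osmolality = 2·Na + glucose/18 + BUN/2.8
= 2·136 + 88/18 + 45/2.8
= 272 + 4.89 + 16.07
= 292.96 mOsm/kg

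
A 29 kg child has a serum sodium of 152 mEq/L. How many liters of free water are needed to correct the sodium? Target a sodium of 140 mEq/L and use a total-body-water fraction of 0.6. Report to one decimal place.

TBW = 0.6 · 29 = 17.4 L
Free water deficit = TBW · (Na/140 − 1)
= 17.4 · (152/140 − 1)
= 17.4 · 0.0857
= 1.49 L

1.5 L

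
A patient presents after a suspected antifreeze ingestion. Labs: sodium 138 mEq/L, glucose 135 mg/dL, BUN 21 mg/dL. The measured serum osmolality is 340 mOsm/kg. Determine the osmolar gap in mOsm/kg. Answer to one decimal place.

Calculated osmolality = 2·Na + glucose/18 + BUN/2.8
= 2·138 + 135/18 + 21/2.8
= 276 + 7.50 + 7.50
= 291 mOsm/kg ≈ 291.0 mOsm/kg
Osmolar gap = measured − calculated = 340 − 291.0 = 49.0 mOsm/kg

49.0 mOsm/kg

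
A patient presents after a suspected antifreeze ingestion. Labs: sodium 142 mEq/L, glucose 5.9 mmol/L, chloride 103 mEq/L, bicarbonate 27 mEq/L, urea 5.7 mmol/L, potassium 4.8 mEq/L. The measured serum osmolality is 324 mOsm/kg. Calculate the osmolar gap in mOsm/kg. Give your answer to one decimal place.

Calculated osmolality = 2·Na + glucose + urea
= 2·142 + 5.9 + 5.7
= 284 + 5.90 + 5.70
= 295.6 mOsm/kg ≈ 295.6 mOsm/kg
Osmolar gap = measured − calculated = 324 − 295.6 = 28.4 mOsm/kg

28.4 mOsm/kg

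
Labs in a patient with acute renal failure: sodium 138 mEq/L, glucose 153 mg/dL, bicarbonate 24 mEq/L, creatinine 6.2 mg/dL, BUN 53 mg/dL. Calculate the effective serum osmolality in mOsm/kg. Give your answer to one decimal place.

284.5 mOsm/kg

Effective osmolality excludes urea (freely permeant across cell membranes):
2·Na + glucose/18
= 2·138 + 153/18
= 276 + 8.5
= 284.5 mOsm/kg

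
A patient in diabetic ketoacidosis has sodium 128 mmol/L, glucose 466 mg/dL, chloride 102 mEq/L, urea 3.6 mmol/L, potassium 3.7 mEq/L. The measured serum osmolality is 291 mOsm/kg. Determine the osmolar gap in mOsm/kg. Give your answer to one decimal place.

Calculated osmolality = 2·Na + glucose/18 + urea
= 2·128 + 466/18 + 3.6
= 256 + 25.89 + 3.60
= 285.49 mOsm/kg ≈ 285.5 mOsm/kg
Osmolar gap = measured − calculated = 291 − 285.5 = 5.5 mOsm/kg

5.5 mOsm/kg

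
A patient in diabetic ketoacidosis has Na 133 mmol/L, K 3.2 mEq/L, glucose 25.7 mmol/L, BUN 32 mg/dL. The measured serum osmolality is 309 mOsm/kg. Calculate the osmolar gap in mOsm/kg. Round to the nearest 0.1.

5.9 mOsm/kg

Calculated osmolality = 2·Na + glucose + BUN/2.8
= 2·133 + 25.7 + 32/2.8
= 266 + 25.70 + 11.43
= 303.13 mOsm/kg ≈ 303.1 mOsm/kg
Osmolar gap = measured − calculated = 309 − 303.1 = 5.9 mOsm/kg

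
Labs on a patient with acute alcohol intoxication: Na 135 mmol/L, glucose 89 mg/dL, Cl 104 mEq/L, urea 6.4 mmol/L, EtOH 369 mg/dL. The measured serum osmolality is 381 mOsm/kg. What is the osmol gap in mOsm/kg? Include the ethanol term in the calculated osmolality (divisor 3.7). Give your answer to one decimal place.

Calculated osmolality = 2·Na + glucose/18 + urea + ethanol/3.7
= 2·135 + 89/18 + 6.4 + 369/3.7
= 270 + 4.94 + 6.40 + 99.73
= 381.07 mOsm/kg ≈ 381.1 mOsm/kg
Osmolar gap = measured − calculated = 381 − 381.1 = -0.1 mOsm/kg

-0.1 mOsm/kg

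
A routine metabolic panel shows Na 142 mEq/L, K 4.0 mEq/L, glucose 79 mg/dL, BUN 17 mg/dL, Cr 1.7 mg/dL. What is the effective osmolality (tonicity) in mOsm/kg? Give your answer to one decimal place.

288.4 mOsm/kg

Effective osmolality excludes urea (freely permeant across cell membranes):
2·Na + glucose/18
= 2·142 + 79/18
= 284 + 4.39
= 288.39 mOsm/kg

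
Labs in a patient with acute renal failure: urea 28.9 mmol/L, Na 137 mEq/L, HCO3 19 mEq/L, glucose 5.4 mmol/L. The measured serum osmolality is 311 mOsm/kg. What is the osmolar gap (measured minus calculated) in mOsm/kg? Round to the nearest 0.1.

Calculated osmolality = 2·Na + glucose + urea
= 2·137 + 5.4 + 28.9
= 274 + 5.40 + 28.90
= 308.3 mOsm/kg ≈ 308.3 mOsm/kg
Osmolar gap = measured − calculated = 311 − 308.3 = 2.7 mOsm/kg

2.7 mOsm/kg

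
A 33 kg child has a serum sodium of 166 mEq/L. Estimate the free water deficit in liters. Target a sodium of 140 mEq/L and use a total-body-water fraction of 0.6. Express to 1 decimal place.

TBW = 0.6 · 33 = 19.8 L
Free water deficit = TBW · (Na/140 − 1)
= 19.8 · (166/140 − 1)
= 19.8 · 0.1857
= 3.68 L

3.7 L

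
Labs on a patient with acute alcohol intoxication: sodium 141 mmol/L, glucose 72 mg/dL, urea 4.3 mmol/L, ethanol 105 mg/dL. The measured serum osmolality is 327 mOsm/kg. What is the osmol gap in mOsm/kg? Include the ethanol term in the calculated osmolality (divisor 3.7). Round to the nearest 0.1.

Calculated osmolality = 2·Na + glucose/18 + urea + ethanol/3.7
= 2·141 + 72/18 + 4.3 + 105/3.7
= 282 + 4 + 4.30 + 28.38
= 318.68 mOsm/kg ≈ 318.7 mOsm/kg
Osmolar gap = measured − calculated = 327 − 318.7 = 8.3 mOsm/kg

8.3 mOsm/kg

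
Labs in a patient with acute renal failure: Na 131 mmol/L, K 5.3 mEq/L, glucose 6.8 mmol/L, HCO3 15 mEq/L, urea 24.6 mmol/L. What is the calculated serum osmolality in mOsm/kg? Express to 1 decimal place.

293.4 mOsm/kg

Calculated osmolality = 2·Na + glucose + urea
= 2·131 + 6.8 + 24.6
= 262 + 6.80 + 24.60
= 293.4 mOsm/kg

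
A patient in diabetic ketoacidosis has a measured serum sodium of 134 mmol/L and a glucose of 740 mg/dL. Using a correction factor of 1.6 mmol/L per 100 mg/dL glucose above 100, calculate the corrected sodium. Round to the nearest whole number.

Corrected Na = measured Na + 1.6 · (glucose − 100)/100
= 134 + 1.6 · (740 − 100)/100
= 134 + 10.2
= 144.2 mmol/L

144 mmol/L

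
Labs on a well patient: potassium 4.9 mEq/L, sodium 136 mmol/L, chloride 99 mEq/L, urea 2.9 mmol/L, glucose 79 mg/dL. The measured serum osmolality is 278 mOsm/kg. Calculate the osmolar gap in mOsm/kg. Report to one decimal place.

-1.3 mOsm/kg

Calculated osmolality = 2·Na + glucose/18 + urea
= 2·136 + 79/18 + 2.9
= 272 + 4.39 + 2.90
= 279.29 mOsm/kg ≈ 279.3 mOsm/kg
Osmolar gap = measured − calculated = 278 − 279.3 = -1.3 mOsm/kg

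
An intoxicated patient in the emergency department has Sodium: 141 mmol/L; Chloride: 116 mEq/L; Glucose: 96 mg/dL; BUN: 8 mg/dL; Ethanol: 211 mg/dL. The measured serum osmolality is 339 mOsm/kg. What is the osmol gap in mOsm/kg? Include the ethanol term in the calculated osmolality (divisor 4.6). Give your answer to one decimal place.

Calculated osmolality = 2·Na + glucose/18 + BUN/2.8 + ethanol/4.6
= 2·141 + 96/18 + 8/2.8 + 211/4.6
= 282 + 5.33 + 2.86 + 45.87
= 336.06 mOsm/kg ≈ 336.1 mOsm/kg
Osmolar gap = measured − calculated = 339 − 336.1 = 2.9 mOsm/kg

2.9 mOsm/kg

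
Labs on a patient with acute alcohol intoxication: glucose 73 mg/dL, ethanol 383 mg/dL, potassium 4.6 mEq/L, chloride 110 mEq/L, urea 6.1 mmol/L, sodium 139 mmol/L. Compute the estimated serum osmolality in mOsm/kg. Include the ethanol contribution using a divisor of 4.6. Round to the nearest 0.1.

371.4 mOsm/kg

Calculated osmolality = 2·Na + glucose/18 + urea + ethanol/4.6
= 2·139 + 73/18 + 6.1 + 383/4.6
= 278 + 4.06 + 6.10 + 83.26
= 371.42 mOsm/kg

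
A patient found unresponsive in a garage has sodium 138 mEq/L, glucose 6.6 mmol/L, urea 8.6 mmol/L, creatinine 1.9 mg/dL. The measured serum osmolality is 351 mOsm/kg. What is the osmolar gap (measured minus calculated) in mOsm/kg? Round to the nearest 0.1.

59.8 mOsm/kg

Calculated osmolality = 2·Na + glucose + urea
= 2·138 + 6.6 + 8.6
= 276 + 6.60 + 8.60
= 291.2 mOsm/kg ≈ 291.2 mOsm/kg
Osmolar gap = measured − calculated = 351 − 291.2 = 59.8 mOsm/kg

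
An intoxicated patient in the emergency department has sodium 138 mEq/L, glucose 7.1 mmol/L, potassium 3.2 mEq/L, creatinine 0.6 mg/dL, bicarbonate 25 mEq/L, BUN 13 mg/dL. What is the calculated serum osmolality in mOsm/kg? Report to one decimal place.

Calculated osmolality = 2·Na + glucose + BUN/2.8
= 2·138 + 7.1 + 13/2.8
= 276 + 7.10 + 4.64
= 287.74 mOsm/kg

287.7 mOsm/kg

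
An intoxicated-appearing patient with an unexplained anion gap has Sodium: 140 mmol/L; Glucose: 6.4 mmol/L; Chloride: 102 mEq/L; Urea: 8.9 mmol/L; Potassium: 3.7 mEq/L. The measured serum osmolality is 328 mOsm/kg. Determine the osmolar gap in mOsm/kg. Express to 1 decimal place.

32.7 mOsm/kg

Calculated osmolality = 2·Na + glucose + urea
= 2·140 + 6.4 + 8.9
= 280 + 6.40 + 8.90
= 295.3 mOsm/kg ≈ 295.3 mOsm/kg
Osmolar gap = measured − calculated = 328 − 295.3 = 32.7 mOsm/kg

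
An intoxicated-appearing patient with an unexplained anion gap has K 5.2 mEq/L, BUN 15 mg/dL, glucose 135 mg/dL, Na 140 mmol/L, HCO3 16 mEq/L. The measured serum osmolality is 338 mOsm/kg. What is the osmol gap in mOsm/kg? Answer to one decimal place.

Calculated osmolality = 2·Na + glucose/18 + BUN/2.8
= 2·140 + 135/18 + 15/2.8
= 280 + 7.50 + 5.36
= 292.86 mOsm/kg ≈ 292.9 mOsm/kg
Osmolar gap = measured − calculated = 338 − 292.9 = 45.1 mOsm/kg

45.1 mOsm/kg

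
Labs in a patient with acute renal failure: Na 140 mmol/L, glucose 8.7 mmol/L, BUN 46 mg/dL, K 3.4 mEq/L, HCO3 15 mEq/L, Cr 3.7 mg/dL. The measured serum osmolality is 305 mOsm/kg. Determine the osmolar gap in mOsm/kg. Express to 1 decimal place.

-0.1 mOsm/kg

Calculated osmolality = 2·Na + glucose + BUN/2.8
= 2·140 + 8.7 + 46/2.8
= 280 + 8.70 + 16.43
= 305.13 mOsm/kg ≈ 305.1 mOsm/kg
Osmolar gap = measured − calculated = 305 − 305.1 = -0.1 mOsm/kg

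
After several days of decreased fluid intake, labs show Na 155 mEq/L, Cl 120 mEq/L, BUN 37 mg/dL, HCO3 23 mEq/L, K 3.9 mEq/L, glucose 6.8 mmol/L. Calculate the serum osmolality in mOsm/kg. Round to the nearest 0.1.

Calculated osmolality = 2·Na + glucose + BUN/2.8
= 2·155 + 6.8 + 37/2.8
= 310 + 6.80 + 13.21
= 330.01 mOsm/kg

330.0 mOsm/kg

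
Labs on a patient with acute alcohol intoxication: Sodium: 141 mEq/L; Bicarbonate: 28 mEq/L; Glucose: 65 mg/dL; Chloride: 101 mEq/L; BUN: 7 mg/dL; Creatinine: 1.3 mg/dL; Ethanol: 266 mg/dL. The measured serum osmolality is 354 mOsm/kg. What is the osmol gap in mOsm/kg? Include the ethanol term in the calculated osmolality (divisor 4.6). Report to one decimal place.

Calculated osmolality = 2·Na + glucose/18 + BUN/2.8 + ethanol/4.6
= 2·141 + 65/18 + 7/2.8 + 266/4.6
= 282 + 3.61 + 2.50 + 57.83
= 345.94 mOsm/kg ≈ 345.9 mOsm/kg
Osmolar gap = measured − calculated = 354 − 345.9 = 8.1 mOsm/kg

8.1 mOsm/kg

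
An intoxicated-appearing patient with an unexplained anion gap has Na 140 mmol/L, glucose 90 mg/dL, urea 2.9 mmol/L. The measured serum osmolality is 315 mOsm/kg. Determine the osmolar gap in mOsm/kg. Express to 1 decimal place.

Calculated osmolality = 2·Na + glucose/18 + urea
= 2·140 + 90/18 + 2.9
= 280 + 5 + 2.90
= 287.9 mOsm/kg ≈ 287.9 mOsm/kg
Osmolar gap = measured − calculated = 315 − 287.9 = 27.1 mOsm/kg

27.1 mOsm/kg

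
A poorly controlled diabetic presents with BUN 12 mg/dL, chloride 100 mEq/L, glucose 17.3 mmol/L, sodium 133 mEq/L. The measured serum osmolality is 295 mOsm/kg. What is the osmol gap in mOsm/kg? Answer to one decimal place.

7.4 mOsm/kg

Calculated osmolality = 2·Na + glucose + BUN/2.8
= 2·133 + 17.3 + 12/2.8
= 266 + 17.30 + 4.29
= 287.59 mOsm/kg ≈ 287.6 mOsm/kg
Osmolar gap = measured − calculated = 295 − 287.6 = 7.4 mOsm/kg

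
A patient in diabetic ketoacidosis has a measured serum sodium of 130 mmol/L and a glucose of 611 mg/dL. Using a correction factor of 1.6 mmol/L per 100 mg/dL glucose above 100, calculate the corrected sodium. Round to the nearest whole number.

Corrected Na = measured Na + 1.6 · (glucose − 100)/100
= 130 + 1.6 · (611 − 100)/100
= 130 + 8.2
= 138.2 mmol/L

138 mmol/L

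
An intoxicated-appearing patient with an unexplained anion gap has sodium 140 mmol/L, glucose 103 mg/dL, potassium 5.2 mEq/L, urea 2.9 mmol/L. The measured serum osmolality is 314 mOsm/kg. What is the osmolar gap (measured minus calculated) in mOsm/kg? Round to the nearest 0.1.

25.4 mOsm/kg

Calculated osmolality = 2·Na + glucose/18 + urea
= 2·140 + 103/18 + 2.9
= 280 + 5.72 + 2.90
= 288.62 mOsm/kg ≈ 288.6 mOsm/kg
Osmolar gap = measured − calculated = 314 − 288.6 = 25.4 mOsm/kg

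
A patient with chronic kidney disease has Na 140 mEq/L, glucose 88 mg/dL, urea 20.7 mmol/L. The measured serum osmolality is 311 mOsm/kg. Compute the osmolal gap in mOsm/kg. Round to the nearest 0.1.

Calculated osmolality = 2·Na + glucose/18 + urea
= 2·140 + 88/18 + 20.7
= 280 + 4.89 + 20.70
= 305.59 mOsm/kg ≈ 305.6 mOsm/kg
Osmolar gap = measured − calculated = 311 − 305.6 = 5.4 mOsm/kg

5.4 mOsm/kg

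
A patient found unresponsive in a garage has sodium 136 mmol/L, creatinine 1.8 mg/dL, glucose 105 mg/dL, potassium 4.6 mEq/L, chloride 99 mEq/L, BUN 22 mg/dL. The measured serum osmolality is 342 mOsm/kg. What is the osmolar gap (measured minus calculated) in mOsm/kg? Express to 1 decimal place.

56.3 mOsm/kg

Calculated osmolality = 2·Na + glucose/18 + BUN/2.8
= 2·136 + 105/18 + 22/2.8
= 272 + 5.83 + 7.86
= 285.69 mOsm/kg ≈ 285.7 mOsm/kg
Osmolar gap = measured − calculated = 342 − 285.7 = 56.3 mOsm/kg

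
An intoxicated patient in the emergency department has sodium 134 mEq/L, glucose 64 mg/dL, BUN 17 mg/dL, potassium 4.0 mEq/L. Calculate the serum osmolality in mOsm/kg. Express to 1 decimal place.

277.6 mOsm/kg

Calculated osmolality = 2·Na + glucose/18 + BUN/2.8
= 2·134 + 64/18 + 17/2.8
= 268 + 3.56 + 6.07
= 277.63 mOsm/kg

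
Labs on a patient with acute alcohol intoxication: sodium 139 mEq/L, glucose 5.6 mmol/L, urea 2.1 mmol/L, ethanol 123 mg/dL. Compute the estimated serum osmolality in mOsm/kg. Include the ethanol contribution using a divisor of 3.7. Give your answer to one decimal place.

Calculated osmolality = 2·Na + glucose + urea + ethanol/3.7
= 2·139 + 5.6 + 2.1 + 123/3.7
= 278 + 5.60 + 2.10 + 33.24
= 318.94 mOsm/kg

318.9 mOsm/kg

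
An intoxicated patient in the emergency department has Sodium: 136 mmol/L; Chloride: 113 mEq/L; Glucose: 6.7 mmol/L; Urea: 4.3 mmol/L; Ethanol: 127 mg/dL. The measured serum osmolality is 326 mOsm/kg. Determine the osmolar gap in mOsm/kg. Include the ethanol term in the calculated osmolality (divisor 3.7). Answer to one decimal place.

8.7 mOsm/kg

Calculated osmolality = 2·Na + glucose + urea + ethanol/3.7
= 2·136 + 6.7 + 4.3 + 127/3.7
= 272 + 6.70 + 4.30 + 34.32
= 317.32 mOsm/kg ≈ 317.3 mOsm/kg
Osmolar gap = measured − calculated = 326 − 317.3 = 8.7 mOsm/kg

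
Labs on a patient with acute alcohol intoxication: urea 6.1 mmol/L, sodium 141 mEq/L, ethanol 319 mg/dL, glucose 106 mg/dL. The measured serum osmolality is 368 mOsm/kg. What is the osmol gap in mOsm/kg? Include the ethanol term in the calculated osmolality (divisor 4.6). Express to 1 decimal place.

Calculated osmolality = 2·Na + glucose/18 + urea + ethanol/4.6
= 2·141 + 106/18 + 6.1 + 319/4.6
= 282 + 5.89 + 6.10 + 69.35
= 363.34 mOsm/kg ≈ 363.3 mOsm/kg
Osmolar gap = measured − calculated = 368 − 363.3 = 4.7 mOsm/kg

4.7 mOsm/kg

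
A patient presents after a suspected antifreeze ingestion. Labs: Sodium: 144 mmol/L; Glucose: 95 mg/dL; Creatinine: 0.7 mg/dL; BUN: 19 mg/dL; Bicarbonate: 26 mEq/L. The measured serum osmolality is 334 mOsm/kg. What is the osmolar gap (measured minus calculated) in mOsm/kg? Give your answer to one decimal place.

Calculated osmolality = 2·Na + glucose/18 + BUN/2.8
= 2·144 + 95/18 + 19/2.8
= 288 + 5.28 + 6.79
= 300.07 mOsm/kg ≈ 300.1 mOsm/kg
Osmolar gap = measured − calculated = 334 − 300.1 = 33.9 mOsm/kg

33.9 mOsm/kg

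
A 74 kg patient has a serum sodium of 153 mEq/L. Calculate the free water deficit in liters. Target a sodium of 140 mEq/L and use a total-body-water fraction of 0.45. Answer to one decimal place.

3.1 L

TBW = 0.45 · 74 = 33.3 L
Free water deficit = TBW · (Na/140 − 1)
= 33.3 · (153/140 − 1)
= 33.3 · 0.0929
= 3.09 L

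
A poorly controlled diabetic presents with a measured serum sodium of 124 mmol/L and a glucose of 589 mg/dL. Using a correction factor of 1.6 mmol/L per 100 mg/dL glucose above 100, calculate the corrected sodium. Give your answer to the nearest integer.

132 mmol/L

Corrected Na = measured Na + 1.6 · (glucose − 100)/100
= 124 + 1.6 · (589 − 100)/100
= 124 + 7.8
= 131.8 mmol/L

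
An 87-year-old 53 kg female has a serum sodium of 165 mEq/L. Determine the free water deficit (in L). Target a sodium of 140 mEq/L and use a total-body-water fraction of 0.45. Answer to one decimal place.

4.3 L

TBW = 0.45 · 53 = 23.85 L
Free water deficit = TBW · (Na/140 − 1)
= 23.85 · (165/140 − 1)
= 23.85 · 0.1786
= 4.26 L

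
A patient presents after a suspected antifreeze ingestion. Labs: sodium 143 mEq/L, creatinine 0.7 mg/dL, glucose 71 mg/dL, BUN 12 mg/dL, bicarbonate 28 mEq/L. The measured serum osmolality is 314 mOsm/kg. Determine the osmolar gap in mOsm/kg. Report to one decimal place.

Calculated osmolality = 2·Na + glucose/18 + BUN/2.8
= 2·143 + 71/18 + 12/2.8
= 286 + 3.94 + 4.29
= 294.23 mOsm/kg ≈ 294.2 mOsm/kg
Osmolar gap = measured − calculated = 314 − 294.2 = 19.8 mOsm/kg

19.8 mOsm/kg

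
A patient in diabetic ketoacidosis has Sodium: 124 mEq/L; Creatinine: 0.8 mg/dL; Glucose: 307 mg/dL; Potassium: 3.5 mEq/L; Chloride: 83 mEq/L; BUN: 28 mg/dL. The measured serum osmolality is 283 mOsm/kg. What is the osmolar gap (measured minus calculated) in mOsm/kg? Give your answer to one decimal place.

Calculated osmolality = 2·Na + glucose/18 + BUN/2.8
= 2·124 + 307/18 + 28/2.8
= 248 + 17.06 + 10
= 275.06 mOsm/kg ≈ 275.1 mOsm/kg
Osmolar gap = measured − calculated = 283 − 275.1 = 7.9 mOsm/kg

7.9 mOsm/kg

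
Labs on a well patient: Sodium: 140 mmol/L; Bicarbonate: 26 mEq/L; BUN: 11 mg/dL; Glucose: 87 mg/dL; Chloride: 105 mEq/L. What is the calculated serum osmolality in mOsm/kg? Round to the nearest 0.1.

Calculated osmolality = 2·Na + glucose/18 + BUN/2.8
= 2·140 + 87/18 + 11/2.8
= 280 + 4.83 + 3.93
= 288.76 mOsm/kg

288.8 mOsm/kg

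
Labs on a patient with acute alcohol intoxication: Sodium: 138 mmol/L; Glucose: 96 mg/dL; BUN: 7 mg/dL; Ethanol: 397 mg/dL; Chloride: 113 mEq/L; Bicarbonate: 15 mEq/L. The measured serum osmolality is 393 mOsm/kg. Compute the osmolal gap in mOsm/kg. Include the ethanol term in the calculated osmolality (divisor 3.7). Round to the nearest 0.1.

Calculated osmolality = 2·Na + glucose/18 + BUN/2.8 + ethanol/3.7
= 2·138 + 96/18 + 7/2.8 + 397/3.7
= 276 + 5.33 + 2.50 + 107.30
= 391.13 mOsm/kg ≈ 391.1 mOsm/kg
Osmolar gap = measured − calculated = 393 − 391.1 = 1.9 mOsm/kg

1.9 mOsm/kg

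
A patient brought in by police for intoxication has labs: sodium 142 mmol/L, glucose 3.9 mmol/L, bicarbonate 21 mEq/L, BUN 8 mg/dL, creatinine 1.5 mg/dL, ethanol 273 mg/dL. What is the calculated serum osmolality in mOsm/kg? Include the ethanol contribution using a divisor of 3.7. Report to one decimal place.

Calculated osmolality = 2·Na + glucose + BUN/2.8 + ethanol/3.7
= 2·142 + 3.9 + 8/2.8 + 273/3.7
= 284 + 3.90 + 2.86 + 73.78
= 364.54 mOsm/kg

364.5 mOsm/kg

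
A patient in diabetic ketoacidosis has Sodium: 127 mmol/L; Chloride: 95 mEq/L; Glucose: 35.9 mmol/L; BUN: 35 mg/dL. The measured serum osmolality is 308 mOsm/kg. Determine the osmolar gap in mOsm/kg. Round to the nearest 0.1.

5.6 mOsm/kg

Calculated osmolality = 2·Na + glucose + BUN/2.8
= 2·127 + 35.9 + 35/2.8
= 254 + 35.90 + 12.50
= 302.4 mOsm/kg ≈ 302.4 mOsm/kg
Osmolar gap = measured − calculated = 308 − 302.4 = 5.6 mOsm/kg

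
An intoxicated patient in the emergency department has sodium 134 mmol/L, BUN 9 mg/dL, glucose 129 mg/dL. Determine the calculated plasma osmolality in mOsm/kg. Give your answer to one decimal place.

Calculated osmolality = 2·Na + glucose/18 + BUN/2.8
= 2·134 + 129/18 + 9/2.8
= 268 + 7.17 + 3.21
= 278.38 mOsm/kg

278.4 mOsm/kg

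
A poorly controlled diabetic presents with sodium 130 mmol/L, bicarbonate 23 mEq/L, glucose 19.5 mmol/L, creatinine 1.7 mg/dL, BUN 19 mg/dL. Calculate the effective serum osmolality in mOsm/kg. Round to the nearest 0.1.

279.5 mOsm/kg

Effective osmolality excludes urea (freely permeant across cell membranes):
2·Na + glucose
= 2·130 + 19.5
= 260 + 19.5
= 279.5 mOsm/kg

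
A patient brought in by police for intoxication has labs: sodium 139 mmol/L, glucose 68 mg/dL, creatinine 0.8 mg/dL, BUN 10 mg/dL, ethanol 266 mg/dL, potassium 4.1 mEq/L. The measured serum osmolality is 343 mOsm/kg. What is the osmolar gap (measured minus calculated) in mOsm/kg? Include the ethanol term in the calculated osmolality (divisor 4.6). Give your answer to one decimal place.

-0.2 mOsm/kg

Calculated osmolality = 2·Na + glucose/18 + BUN/2.8 + ethanol/4.6
= 2·139 + 68/18 + 10/2.8 + 266/4.6
= 278 + 3.78 + 3.57 + 57.83
= 343.18 mOsm/kg ≈ 343.2 mOsm/kg
Osmolar gap = measured − calculated = 343 − 343.2 = -0.2 mOsm/kg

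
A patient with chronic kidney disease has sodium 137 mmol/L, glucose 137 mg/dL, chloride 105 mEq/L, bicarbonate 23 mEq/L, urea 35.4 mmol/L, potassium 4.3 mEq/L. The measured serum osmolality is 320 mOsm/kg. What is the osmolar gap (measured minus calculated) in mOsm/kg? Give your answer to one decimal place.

Calculated osmolality = 2·Na + glucose/18 + urea
= 2·137 + 137/18 + 35.4
= 274 + 7.61 + 35.40
= 317.01 mOsm/kg ≈ 317.0 mOsm/kg
Osmolar gap = measured − calculated = 320 − 317.0 = 3.0 mOsm/kg

3.0 mOsm/kg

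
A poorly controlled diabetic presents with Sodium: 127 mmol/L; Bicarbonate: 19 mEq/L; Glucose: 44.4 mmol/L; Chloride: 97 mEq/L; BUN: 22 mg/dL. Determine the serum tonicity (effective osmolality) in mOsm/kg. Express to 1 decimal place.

298.4 mOsm/kg

Effective osmolality excludes urea (freely permeant across cell membranes):
2·Na + glucose
= 2·127 + 44.4
= 254 + 44.4
= 298.4 mOsm/kg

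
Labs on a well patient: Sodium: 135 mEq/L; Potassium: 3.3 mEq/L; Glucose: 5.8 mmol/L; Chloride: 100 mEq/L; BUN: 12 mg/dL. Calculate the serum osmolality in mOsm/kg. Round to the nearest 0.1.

280.1 mOsm/kg

Calculated osmolality = 2·Na + glucose + BUN/2.8
= 2·135 + 5.8 + 12/2.8
= 270 + 5.80 + 4.29
= 280.09 mOsm/kg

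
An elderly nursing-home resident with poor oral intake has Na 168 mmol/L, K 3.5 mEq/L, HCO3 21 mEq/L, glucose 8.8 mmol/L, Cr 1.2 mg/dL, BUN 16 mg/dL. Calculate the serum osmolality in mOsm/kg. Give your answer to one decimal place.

Calculated osmolality = 2·Na + glucose + BUN/2.8
= 2·168 + 8.8 + 16/2.8
= 336 + 8.80 + 5.71
= 350.51 mOsm/kg

350.5 mOsm/kg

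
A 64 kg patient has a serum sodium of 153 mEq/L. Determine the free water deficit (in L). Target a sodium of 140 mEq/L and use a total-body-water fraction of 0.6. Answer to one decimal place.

TBW = 0.6 · 64 = 38.4 L
Free water deficit = TBW · (Na/140 − 1)
= 38.4 · (153/140 − 1)
= 38.4 · 0.0929
= 3.57 L

3.6 L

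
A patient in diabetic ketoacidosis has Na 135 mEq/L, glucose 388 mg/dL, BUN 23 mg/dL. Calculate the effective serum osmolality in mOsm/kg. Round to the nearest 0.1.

291.6 mOsm/kg

Effective osmolality excludes urea (freely permeant across cell membranes):
2·Na + glucose/18
= 2·135 + 388/18
= 270 + 21.56
= 291.56 mOsm/kg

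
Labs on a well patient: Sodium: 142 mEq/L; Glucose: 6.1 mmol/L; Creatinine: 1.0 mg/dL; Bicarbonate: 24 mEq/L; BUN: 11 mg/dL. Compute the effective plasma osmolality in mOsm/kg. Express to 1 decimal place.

Effective osmolality excludes urea (freely permeant across cell membranes):
2·Na + glucose
= 2·142 + 6.1
= 284 + 6.1
= 290.1 mOsm/kg

290.1 mOsm/kg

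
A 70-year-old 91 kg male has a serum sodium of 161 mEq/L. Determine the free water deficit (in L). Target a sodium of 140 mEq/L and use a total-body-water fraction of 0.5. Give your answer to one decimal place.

TBW = 0.5 · 91 = 45.5 L
Free water deficit = TBW · (Na/140 − 1)
= 45.5 · (161/140 − 1)
= 45.5 · 0.15
= 6.83 L

6.8 L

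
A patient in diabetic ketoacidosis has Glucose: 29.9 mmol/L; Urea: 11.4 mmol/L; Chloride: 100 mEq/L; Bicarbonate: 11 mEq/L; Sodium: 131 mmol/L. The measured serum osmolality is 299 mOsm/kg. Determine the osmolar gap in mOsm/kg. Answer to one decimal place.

Calculated osmolality = 2·Na + glucose + urea
= 2·131 + 29.9 + 11.4
= 262 + 29.90 + 11.40
= 303.3 mOsm/kg ≈ 303.3 mOsm/kg
Osmolar gap = measured − calculated = 299 − 303.3 = -4.3 mOsm/kg

-4.3 mOsm/kg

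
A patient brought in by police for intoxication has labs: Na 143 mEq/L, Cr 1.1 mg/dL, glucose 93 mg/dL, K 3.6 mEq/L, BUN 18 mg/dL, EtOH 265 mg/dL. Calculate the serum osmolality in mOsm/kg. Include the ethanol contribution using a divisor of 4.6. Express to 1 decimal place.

355.2 mOsm/kg

Calculated osmolality = 2·Na + glucose/18 + BUN/2.8 + ethanol/4.6
= 2·143 + 93/18 + 18/2.8 + 265/4.6
= 286 + 5.17 + 6.43 + 57.61
= 355.21 mOsm/kg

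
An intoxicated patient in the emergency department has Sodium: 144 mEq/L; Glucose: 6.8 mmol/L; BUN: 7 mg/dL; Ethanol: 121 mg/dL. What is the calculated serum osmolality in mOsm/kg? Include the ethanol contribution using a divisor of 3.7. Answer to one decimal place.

330.0 mOsm/kg

Calculated osmolality = 2·Na + glucose + BUN/2.8 + ethanol/3.7
= 2·144 + 6.8 + 7/2.8 + 121/3.7
= 288 + 6.80 + 2.50 + 32.70
= 330 mOsm/kg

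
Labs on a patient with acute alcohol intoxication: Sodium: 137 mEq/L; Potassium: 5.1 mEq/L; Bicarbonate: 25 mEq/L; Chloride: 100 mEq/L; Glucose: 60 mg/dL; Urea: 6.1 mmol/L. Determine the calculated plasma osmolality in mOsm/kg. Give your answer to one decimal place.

Calculated osmolality = 2·Na + glucose/18 + urea
= 2·137 + 60/18 + 6.1
= 274 + 3.33 + 6.10
= 283.43 mOsm/kg

283.4 mOsm/kg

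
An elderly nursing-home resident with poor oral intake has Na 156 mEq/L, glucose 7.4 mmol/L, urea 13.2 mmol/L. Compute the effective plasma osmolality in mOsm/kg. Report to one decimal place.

Effective osmolality excludes urea (freely permeant across cell membranes):
2·Na + glucose
= 2·156 + 7.4
= 312 + 7.4
= 319.4 mOsm/kg

319.4 mOsm/kg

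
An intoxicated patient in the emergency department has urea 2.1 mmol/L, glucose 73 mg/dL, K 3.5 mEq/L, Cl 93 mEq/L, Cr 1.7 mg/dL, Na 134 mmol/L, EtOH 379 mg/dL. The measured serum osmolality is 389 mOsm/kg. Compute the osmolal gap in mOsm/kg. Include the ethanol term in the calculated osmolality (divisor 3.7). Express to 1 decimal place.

12.4 mOsm/kg

Calculated osmolality = 2·Na + glucose/18 + urea + ethanol/3.7
= 2·134 + 73/18 + 2.1 + 379/3.7
= 268 + 4.06 + 2.10 + 102.43
= 376.59 mOsm/kg ≈ 376.6 mOsm/kg
Osmolar gap = measured − calculated = 389 − 376.6 = 12.4 mOsm/kg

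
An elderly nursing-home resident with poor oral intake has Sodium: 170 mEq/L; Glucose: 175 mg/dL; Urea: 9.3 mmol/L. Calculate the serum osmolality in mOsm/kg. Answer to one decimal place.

Calculated osmolality = 2·Na + glucose/18 + urea
= 2·170 + 175/18 + 9.3
= 340 + 9.72 + 9.30
= 359.02 mOsm/kg

359.0 mOsm/kg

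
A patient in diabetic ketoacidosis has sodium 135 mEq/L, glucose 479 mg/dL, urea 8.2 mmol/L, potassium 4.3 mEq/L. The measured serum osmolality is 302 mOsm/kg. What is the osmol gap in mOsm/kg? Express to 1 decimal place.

-2.8 mOsm/kg

Calculated osmolality = 2·Na + glucose/18 + urea
= 2·135 + 479/18 + 8.2
= 270 + 26.61 + 8.20
= 304.81 mOsm/kg ≈ 304.8 mOsm/kg
Osmolar gap = measured − calculated = 302 − 304.8 = -2.8 mOsm/kg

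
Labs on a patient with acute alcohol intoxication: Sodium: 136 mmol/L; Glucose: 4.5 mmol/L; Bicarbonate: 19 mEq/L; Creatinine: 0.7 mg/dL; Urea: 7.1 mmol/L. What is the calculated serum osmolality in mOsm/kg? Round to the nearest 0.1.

283.6 mOsm/kg

Calculated osmolality = 2·Na + glucose + urea
= 2·136 + 4.5 + 7.1
= 272 + 4.50 + 7.10
= 283.6 mOsm/kg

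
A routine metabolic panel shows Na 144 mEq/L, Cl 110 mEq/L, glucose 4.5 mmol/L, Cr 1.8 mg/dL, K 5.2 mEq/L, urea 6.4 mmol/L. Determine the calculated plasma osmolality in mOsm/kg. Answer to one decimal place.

298.9 mOsm/kg

Calculated osmolality = 2·Na + glucose + urea
= 2·144 + 4.5 + 6.4
= 288 + 4.50 + 6.40
= 298.9 mOsm/kg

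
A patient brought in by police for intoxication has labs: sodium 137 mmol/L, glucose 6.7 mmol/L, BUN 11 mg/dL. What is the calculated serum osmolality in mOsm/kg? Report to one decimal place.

284.6 mOsm/kg

Calculated osmolality = 2·Na + glucose + BUN/2.8
= 2·137 + 6.7 + 11/2.8
= 274 + 6.70 + 3.93
= 284.63 mOsm/kg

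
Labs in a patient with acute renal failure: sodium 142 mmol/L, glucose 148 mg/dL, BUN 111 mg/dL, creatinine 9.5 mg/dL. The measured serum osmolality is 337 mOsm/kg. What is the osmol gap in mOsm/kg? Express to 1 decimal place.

Calculated osmolality = 2·Na + glucose/18 + BUN/2.8
= 2·142 + 148/18 + 111/2.8
= 284 + 8.22 + 39.64
= 331.86 mOsm/kg ≈ 331.9 mOsm/kg
Osmolar gap = measured − calculated = 337 − 331.9 = 5.1 mOsm/kg

5.1 mOsm/kg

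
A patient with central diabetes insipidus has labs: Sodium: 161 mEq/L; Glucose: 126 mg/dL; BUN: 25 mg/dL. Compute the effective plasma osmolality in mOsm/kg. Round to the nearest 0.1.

Effective osmolality excludes urea (freely permeant across cell membranes):
2·Na + glucose/18
= 2·161 + 126/18
= 322 + 7
= 329 mOsm/kg

329.0 mOsm/kg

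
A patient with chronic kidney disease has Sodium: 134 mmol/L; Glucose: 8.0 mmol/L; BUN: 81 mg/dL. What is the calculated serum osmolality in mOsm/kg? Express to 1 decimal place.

304.9 mOsm/kg

Calculated osmolality = 2·Na + glucose + BUN/2.8
= 2·134 + 8 + 81/2.8
= 268 + 8 + 28.93
= 304.93 mOsm/kg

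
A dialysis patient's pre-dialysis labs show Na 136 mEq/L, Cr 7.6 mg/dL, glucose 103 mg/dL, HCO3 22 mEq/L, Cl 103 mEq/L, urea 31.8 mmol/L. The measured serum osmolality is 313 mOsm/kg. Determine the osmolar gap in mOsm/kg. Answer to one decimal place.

Calculated osmolality = 2·Na + glucose/18 + urea
= 2·136 + 103/18 + 31.8
= 272 + 5.72 + 31.80
= 309.52 mOsm/kg ≈ 309.5 mOsm/kg
Osmolar gap = measured − calculated = 313 − 309.5 = 3.5 mOsm/kg

3.5 mOsm/kg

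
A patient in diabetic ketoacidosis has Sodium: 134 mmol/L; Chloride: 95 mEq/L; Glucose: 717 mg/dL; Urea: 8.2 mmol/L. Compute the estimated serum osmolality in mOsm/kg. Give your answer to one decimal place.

Calculated osmolality = 2·Na + glucose/18 + urea
= 2·134 + 717/18 + 8.2
= 268 + 39.83 + 8.20
= 316.03 mOsm/kg

316.0 mOsm/kg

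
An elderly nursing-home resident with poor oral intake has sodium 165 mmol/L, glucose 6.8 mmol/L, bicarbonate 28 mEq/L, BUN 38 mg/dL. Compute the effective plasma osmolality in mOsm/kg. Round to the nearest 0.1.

336.8 mOsm/kg

Effective osmolality excludes urea (freely permeant across cell membranes):
2·Na + glucose
= 2·165 + 6.8
= 330 + 6.8
= 336.8 mOsm/kg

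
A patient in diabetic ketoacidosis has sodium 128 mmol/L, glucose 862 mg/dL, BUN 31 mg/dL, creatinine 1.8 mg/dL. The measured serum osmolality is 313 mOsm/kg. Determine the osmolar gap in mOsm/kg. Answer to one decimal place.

-2.0 mOsm/kg

Calculated osmolality = 2·Na + glucose/18 + BUN/2.8
= 2·128 + 862/18 + 31/2.8
= 256 + 47.89 + 11.07
= 314.96 mOsm/kg ≈ 315.0 mOsm/kg
Osmolar gap = measured − calculated = 313 − 315.0 = -2.0 mOsm/kg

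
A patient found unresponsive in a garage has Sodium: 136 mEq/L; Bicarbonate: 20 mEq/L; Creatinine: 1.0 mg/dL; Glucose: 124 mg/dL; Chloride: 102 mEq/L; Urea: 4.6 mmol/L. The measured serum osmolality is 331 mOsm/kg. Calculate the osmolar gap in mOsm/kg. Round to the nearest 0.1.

Calculated osmolality = 2·Na + glucose/18 + urea
= 2·136 + 124/18 + 4.6
= 272 + 6.89 + 4.60
= 283.49 mOsm/kg ≈ 283.5 mOsm/kg
Osmolar gap = measured − calculated = 331 − 283.5 = 47.5 mOsm/kg

47.5 mOsm/kg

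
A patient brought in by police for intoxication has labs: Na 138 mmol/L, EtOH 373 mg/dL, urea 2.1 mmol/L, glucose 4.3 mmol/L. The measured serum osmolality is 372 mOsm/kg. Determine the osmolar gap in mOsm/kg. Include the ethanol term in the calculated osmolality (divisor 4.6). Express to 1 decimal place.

Calculated osmolality = 2·Na + glucose + urea + ethanol/4.6
= 2·138 + 4.3 + 2.1 + 373/4.6
= 276 + 4.30 + 2.10 + 81.09
= 363.49 mOsm/kg ≈ 363.5 mOsm/kg
Osmolar gap = measured − calculated = 372 − 363.5 = 8.5 mOsm/kg

8.5 mOsm/kg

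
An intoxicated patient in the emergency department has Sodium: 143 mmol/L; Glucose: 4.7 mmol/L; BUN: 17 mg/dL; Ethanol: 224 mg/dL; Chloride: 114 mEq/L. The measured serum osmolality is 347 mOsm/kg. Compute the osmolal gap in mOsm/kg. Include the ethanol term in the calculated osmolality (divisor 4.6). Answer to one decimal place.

Calculated osmolality = 2·Na + glucose + BUN/2.8 + ethanol/4.6
= 2·143 + 4.7 + 17/2.8 + 224/4.6
= 286 + 4.70 + 6.07 + 48.70
= 345.47 mOsm/kg ≈ 345.5 mOsm/kg
Osmolar gap = measured − calculated = 347 − 345.5 = 1.5 mOsm/kg

1.5 mOsm/kg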